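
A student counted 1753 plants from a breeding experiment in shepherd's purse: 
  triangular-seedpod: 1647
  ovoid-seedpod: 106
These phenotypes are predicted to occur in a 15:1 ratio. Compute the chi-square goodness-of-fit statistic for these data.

0.124

The 15:1 ratio has 16 parts, so with N = 1753 the expected counts are:
  triangular-seedpod: 1753 × 15/16 = 1643.4375
  ovoid-seedpod: 1753 × 1/16 = 109.5625
χ² = Σ (O − E)² / E
  triangular-seedpod: (1647 − 1643.4375)² / 1643.4375 = 0.0077
  ovoid-seedpod: (106 − 109.5625)² / 109.5625 = 0.1158
χ² = 0.0077 + 0.1158 = 0.1235 ≈ 0.124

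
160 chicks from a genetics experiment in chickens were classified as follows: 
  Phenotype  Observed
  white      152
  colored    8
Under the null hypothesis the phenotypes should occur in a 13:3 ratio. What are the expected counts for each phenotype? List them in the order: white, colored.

130, 30

Under the 13:3 hypothesis (Σ ratio = 16, N = 160):
  white: 160 × 13/16 = 130
  colored: 160 × 3/16 = 30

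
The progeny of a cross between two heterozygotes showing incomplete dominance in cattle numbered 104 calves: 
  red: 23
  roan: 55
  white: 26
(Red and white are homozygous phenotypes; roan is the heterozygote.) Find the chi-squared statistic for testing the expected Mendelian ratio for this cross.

0.519

With incomplete dominance, a heterozygote × heterozygote cross gives a 1:2:1 phenotypic ratio.
Under the 1:2:1 hypothesis (Σ ratio = 4, N = 104):
  red: 104 × 1/4 = 26
  roan: 104 × 2/4 = 52
  white: 104 × 1/4 = 26
χ² = Σ (O − E)² / E
  red: (23 − 26)² / 26 = 0.3462
  roan: (55 − 52)² / 52 = 0.1731
  white: (26 − 26)² / 26 = 0.0000
χ² = 0.3462 + 0.1731 + 0.0000 = 0.5193 ≈ 0.519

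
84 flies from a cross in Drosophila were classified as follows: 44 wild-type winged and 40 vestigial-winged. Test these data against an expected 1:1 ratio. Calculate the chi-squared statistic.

Total ratio parts = 2. Expected numbers out of 84:
  wild-type winged: 84 × 1/2 = 42
  vestigial-winged: 84 × 1/2 = 42
χ² = Σ (O − E)² / E
  wild-type winged: (44 − 42)² / 42 = 0.0952
  vestigial-winged: (40 − 42)² / 42 = 0.0952
χ² = 0.0952 + 0.0952 = 0.1904 ≈ 0.190

0.190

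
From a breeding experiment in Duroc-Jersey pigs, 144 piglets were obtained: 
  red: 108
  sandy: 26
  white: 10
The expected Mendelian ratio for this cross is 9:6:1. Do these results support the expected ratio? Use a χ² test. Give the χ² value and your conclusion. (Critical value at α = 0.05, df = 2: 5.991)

Total ratio parts = 16. Expected numbers out of 144:
  red: 144 × 9/16 = 81
  sandy: 144 × 6/16 = 54
  white: 144 × 1/16 = 9
χ² = Σ (O − E)² / E
  red: (108 − 81)² / 81 = 9.0000
  sandy: (26 − 54)² / 54 = 14.5185
  white: (10 − 9)² / 9 = 0.1111
χ² = 9.0000 + 14.5185 + 0.1111 = 23.6296 ≈ 23.630
Degrees of freedom = 3 − 1 = 2; critical value at α = 0.05 is 5.991.
Since 23.630 > 5.991, we reject the null hypothesis — the data do not fit the 9:6:1 ratio.

23.630; not consistent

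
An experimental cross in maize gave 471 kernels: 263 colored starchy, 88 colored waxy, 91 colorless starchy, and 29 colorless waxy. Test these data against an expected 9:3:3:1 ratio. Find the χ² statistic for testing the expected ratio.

Under the 9:3:3:1 hypothesis (Σ ratio = 16, N = 471):
  colored starchy: 471 × 9/16 = 264.9375
  colored waxy: 471 × 3/16 = 88.3125
  colorless starchy: 471 × 3/16 = 88.3125
  colorless waxy: 471 × 1/16 = 29.4375
χ² = Σ (O − E)² / E
  colored starchy: (263 − 264.9375)² / 264.9375 = 0.0142
  colored waxy: (88 − 88.3125)² / 88.3125 = 0.0011
  colorless starchy: (91 − 88.3125)² / 88.3125 = 0.0818
  colorless waxy: (29 − 29.4375)² / 29.4375 = 0.0065
χ² = 0.0142 + 0.0011 + 0.0818 + 0.0065 = 0.1036 ≈ 0.104

0.104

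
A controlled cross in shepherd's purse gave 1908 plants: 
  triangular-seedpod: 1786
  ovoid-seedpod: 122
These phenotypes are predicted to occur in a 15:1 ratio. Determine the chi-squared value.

Expected counts for N = 1908 under a 15:1 ratio (total parts = 16):
  triangular-seedpod: 1908 × 15/16 = 1788.75
  ovoid-seedpod: 1908 × 1/16 = 119.25
χ² = Σ (O − E)² / E
  triangular-seedpod: (1786 − 1788.75)² / 1788.75 = 0.0042
  ovoid-seedpod: (122 − 119.25)² / 119.25 = 0.0634
χ² = 0.0042 + 0.0634 = 0.0676 ≈ 0.068

0.068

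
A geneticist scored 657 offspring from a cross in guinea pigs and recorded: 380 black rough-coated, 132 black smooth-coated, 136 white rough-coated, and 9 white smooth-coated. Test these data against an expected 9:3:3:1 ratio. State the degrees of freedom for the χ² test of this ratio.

A goodness-of-fit test with 4 phenotype classes has df = 4 − 1 = 3.

3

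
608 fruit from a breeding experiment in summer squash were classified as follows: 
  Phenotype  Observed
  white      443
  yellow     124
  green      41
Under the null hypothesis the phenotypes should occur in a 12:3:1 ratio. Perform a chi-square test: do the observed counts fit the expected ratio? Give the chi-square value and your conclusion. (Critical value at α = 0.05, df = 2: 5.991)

The 12:3:1 ratio has 16 parts, so with N = 608 the expected counts are:
  white: 608 × 12/16 = 456
  yellow: 608 × 3/16 = 114
  green: 608 × 1/16 = 38
χ² = Σ (O − E)² / E
  white: (443 − 456)² / 456 = 0.3706
  yellow: (124 − 114)² / 114 = 0.8772
  green: (41 − 38)² / 38 = 0.2368
χ² = 0.3706 + 0.8772 + 0.2368 = 1.4846 ≈ 1.485
Degrees of freedom = 3 − 1 = 2; critical value at α = 0.05 is 5.991.
Since 1.485 < 5.991, we fail to reject the null hypothesis — the data are consistent with the 12:3:1 ratio.

1.485; consistent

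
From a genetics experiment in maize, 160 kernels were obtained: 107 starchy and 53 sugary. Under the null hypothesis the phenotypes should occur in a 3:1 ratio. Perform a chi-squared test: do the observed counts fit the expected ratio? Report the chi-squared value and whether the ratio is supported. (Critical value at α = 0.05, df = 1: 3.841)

Total ratio parts = 4. Expected numbers out of 160:
  starchy: 160 × 3/4 = 120
  sugary: 160 × 1/4 = 40
χ² = Σ (O − E)² / E
  starchy: (107 − 120)² / 120 = 1.4083
  sugary: (53 − 40)² / 40 = 4.2250
χ² = 1.4083 + 4.2250 = 5.6333 ≈ 5.633
Degrees of freedom = 2 − 1 = 1; critical value at α = 0.05 is 3.841.
Since 5.633 > 3.841, we reject the null hypothesis — the data do not fit the 3:1 ratio.

5.633; not consistent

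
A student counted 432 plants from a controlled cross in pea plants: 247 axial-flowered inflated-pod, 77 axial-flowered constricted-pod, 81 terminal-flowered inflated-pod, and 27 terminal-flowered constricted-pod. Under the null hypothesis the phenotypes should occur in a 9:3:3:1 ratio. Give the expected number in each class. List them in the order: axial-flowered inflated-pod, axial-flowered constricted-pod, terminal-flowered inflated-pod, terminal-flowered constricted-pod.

243, 81, 81, 27

Under the 9:3:3:1 hypothesis (Σ ratio = 16, N = 432):
  axial-flowered inflated-pod: 432 × 9/16 = 243
  axial-flowered constricted-pod: 432 × 3/16 = 81
  terminal-flowered inflated-pod: 432 × 3/16 = 81
  terminal-flowered constricted-pod: 432 × 1/16 = 27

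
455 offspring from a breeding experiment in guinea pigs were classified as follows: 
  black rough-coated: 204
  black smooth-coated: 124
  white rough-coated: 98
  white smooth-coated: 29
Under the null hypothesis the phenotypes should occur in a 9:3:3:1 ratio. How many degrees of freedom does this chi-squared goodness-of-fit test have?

A goodness-of-fit test with 4 phenotype classes has df = 4 − 1 = 3.

3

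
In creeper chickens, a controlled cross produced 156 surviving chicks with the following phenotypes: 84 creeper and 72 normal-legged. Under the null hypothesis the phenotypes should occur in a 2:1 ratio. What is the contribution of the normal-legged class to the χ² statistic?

Under the 2:1 hypothesis (Σ ratio = 3, N = 156):
  creeper: 156 × 2/3 = 104
  normal-legged: 156 × 1/3 = 52
Contribution of normal-legged: (72 − 52)² / 52 = 7.6923

7.692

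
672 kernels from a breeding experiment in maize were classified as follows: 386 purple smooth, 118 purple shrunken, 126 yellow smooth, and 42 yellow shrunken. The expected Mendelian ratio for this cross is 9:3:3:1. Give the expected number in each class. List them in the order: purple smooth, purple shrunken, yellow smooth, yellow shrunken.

Under the 9:3:3:1 hypothesis (Σ ratio = 16, N = 672):
  purple smooth: 672 × 9/16 = 378
  purple shrunken: 672 × 3/16 = 126
  yellow smooth: 672 × 3/16 = 126
  yellow shrunken: 672 × 1/16 = 42

378, 126, 126, 42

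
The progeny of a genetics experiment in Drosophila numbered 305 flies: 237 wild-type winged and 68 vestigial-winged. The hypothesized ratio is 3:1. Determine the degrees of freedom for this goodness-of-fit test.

1

A goodness-of-fit test with 2 phenotype classes has df = 2 − 1 = 1.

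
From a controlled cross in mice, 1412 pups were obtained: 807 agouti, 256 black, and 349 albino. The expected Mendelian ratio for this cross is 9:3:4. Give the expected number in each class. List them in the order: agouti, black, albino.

Expected counts for N = 1412 under a 9:3:4 ratio (total parts = 16):
  agouti: 1412 × 9/16 = 794.25
  black: 1412 × 3/16 = 264.75
  albino: 1412 × 4/16 = 353

794.25, 264.75, 353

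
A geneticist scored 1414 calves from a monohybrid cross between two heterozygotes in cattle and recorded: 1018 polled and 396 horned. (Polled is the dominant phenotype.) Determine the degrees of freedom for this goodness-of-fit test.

For a monohybrid cross between heterozygotes with complete dominance, the expected phenotypic ratio is 3:1.
A goodness-of-fit test with 2 phenotype classes has df = 2 − 1 = 1.

1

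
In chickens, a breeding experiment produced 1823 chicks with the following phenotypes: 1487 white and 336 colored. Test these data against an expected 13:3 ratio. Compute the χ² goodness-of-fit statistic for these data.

0.122

Total ratio parts = 16. Expected numbers out of 1823:
  white: 1823 × 13/16 = 1481.1875
  colored: 1823 × 3/16 = 341.8125
χ² = Σ (O − E)² / E
  white: (1487 − 1481.1875)² / 1481.1875 = 0.0228
  colored: (336 − 341.8125)² / 341.8125 = 0.0988
χ² = 0.0228 + 0.0988 = 0.1216 ≈ 0.122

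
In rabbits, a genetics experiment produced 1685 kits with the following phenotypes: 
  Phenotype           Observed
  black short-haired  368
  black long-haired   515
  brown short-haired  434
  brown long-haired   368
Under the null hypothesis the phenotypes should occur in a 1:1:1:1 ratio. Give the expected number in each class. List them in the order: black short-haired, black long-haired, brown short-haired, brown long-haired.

421.25, 421.25, 421.25, 421.25

Total ratio parts = 4. Expected numbers out of 1685:
  black short-haired: 1685 × 1/4 = 421.25
  black long-haired: 1685 × 1/4 = 421.25
  brown short-haired: 1685 × 1/4 = 421.25
  brown long-haired: 1685 × 1/4 = 421.25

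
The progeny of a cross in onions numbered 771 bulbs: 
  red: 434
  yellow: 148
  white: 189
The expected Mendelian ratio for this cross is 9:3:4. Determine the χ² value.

Total ratio parts = 16. Expected numbers out of 771:
  red: 771 × 9/16 = 433.6875
  yellow: 771 × 3/16 = 144.5625
  white: 771 × 4/16 = 192.75
χ² = Σ (O − E)² / E
  red: (434 − 433.6875)² / 433.6875 = 0.0002
  yellow: (148 − 144.5625)² / 144.5625 = 0.0817
  white: (189 − 192.75)² / 192.75 = 0.0730
χ² = 0.0002 + 0.0817 + 0.0730 = 0.1549 ≈ 0.155

0.155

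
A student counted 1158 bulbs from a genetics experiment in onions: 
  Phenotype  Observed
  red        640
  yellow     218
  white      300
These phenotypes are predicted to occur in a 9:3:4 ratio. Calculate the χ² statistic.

0.583

Under the 9:3:4 hypothesis (Σ ratio = 16, N = 1158):
  red: 1158 × 9/16 = 651.375
  yellow: 1158 × 3/16 = 217.125
  white: 1158 × 4/16 = 289.5
χ² = Σ (O − E)² / E
  red: (640 − 651.375)² / 651.375 = 0.1986
  yellow: (218 − 217.125)² / 217.125 = 0.0035
  white: (300 − 289.5)² / 289.5 = 0.3808
χ² = 0.1986 + 0.0035 + 0.3808 = 0.5829 ≈ 0.583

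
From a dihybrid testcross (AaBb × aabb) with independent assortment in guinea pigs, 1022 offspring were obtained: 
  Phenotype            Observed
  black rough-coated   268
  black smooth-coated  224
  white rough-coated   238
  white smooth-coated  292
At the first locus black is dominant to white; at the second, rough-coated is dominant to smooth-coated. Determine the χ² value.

A dihybrid testcross with independent assortment gives a 1:1:1:1 ratio.
Total ratio parts = 4. Expected numbers out of 1022:
  black rough-coated: 1022 × 1/4 = 255.5
  black smooth-coated: 1022 × 1/4 = 255.5
  white rough-coated: 1022 × 1/4 = 255.5
  white smooth-coated: 1022 × 1/4 = 255.5
χ² = Σ (O − E)² / E
  black rough-coated: (268 − 255.5)² / 255.5 = 0.6115
  black smooth-coated: (224 − 255.5)² / 255.5 = 3.8836
  white rough-coated: (238 − 255.5)² / 255.5 = 1.1986
  white smooth-coated: (292 − 255.5)² / 255.5 = 5.2143
χ² = 0.6115 + 3.8836 + 1.1986 + 5.2143 = 10.908

10.908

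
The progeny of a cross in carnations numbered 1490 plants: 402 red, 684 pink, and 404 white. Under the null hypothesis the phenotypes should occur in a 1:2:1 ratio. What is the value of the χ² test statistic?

Under the 1:2:1 hypothesis (Σ ratio = 4, N = 1490):
  red: 1490 × 1/4 = 372.5
  pink: 1490 × 2/4 = 745
  white: 1490 × 1/4 = 372.5
χ² = Σ (O − E)² / E
  red: (402 − 372.5)² / 372.5 = 2.3362
  pink: (684 − 745)² / 745 = 4.9946
  white: (404 − 372.5)² / 372.5 = 2.6638
χ² = 2.3362 + 4.9946 + 2.6638 = 9.9946 ≈ 9.995

9.995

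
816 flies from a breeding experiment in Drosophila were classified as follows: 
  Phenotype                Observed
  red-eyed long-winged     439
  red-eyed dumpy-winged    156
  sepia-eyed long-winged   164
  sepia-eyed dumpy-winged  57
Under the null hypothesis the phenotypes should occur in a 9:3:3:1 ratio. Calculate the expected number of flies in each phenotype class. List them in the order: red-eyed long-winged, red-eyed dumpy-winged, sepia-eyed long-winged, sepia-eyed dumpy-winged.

459, 153, 153, 51

The 9:3:3:1 ratio has 16 parts, so with N = 816 the expected counts are:
  red-eyed long-winged: 816 × 9/16 = 459
  red-eyed dumpy-winged: 816 × 3/16 = 153
  sepia-eyed long-winged: 816 × 3/16 = 153
  sepia-eyed dumpy-winged: 816 × 1/16 = 51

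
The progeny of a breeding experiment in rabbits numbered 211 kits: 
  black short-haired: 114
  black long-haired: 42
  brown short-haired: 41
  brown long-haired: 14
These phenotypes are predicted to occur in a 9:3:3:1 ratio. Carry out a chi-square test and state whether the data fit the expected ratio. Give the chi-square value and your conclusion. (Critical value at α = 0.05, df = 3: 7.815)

0.438; consistent

Total ratio parts = 16. Expected numbers out of 211:
  black short-haired: 211 × 9/16 = 118.6875
  black long-haired: 211 × 3/16 = 39.5625
  brown short-haired: 211 × 3/16 = 39.5625
  brown long-haired: 211 × 1/16 = 13.1875
χ² = Σ (O − E)² / E
  black short-haired: (114 − 118.6875)² / 118.6875 = 0.1851
  black long-haired: (42 − 39.5625)² / 39.5625 = 0.1502
  brown short-haired: (41 − 39.5625)² / 39.5625 = 0.0522
  brown long-haired: (14 − 13.1875)² / 13.1875 = 0.0501
χ² = 0.1851 + 0.1502 + 0.0522 + 0.0501 = 0.4376 ≈ 0.438
Degrees of freedom = 4 − 1 = 3; critical value at α = 0.05 is 7.815.
Since 0.438 < 7.815, we fail to reject the null hypothesis — the data are consistent with the 9:3:3:1 ratio.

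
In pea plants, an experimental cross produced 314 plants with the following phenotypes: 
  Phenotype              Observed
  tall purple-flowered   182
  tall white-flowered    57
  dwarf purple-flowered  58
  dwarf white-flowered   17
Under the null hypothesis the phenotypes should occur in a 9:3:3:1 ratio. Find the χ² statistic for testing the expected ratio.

0.587

Expected counts for N = 314 under a 9:3:3:1 ratio (total parts = 16):
  tall purple-flowered: 314 × 9/16 = 176.625
  tall white-flowered: 314 × 3/16 = 58.875
  dwarf purple-flowered: 314 × 3/16 = 58.875
  dwarf white-flowered: 314 × 1/16 = 19.625
χ² = Σ (O − E)² / E
  tall purple-flowered: (182 − 176.625)² / 176.625 = 0.1636
  tall white-flowered: (57 − 58.875)² / 58.875 = 0.0597
  dwarf purple-flowered: (58 − 58.875)² / 58.875 = 0.0130
  dwarf white-flowered: (17 − 19.625)² / 19.625 = 0.3511
χ² = 0.1636 + 0.0597 + 0.0130 + 0.3511 = 0.5874 ≈ 0.587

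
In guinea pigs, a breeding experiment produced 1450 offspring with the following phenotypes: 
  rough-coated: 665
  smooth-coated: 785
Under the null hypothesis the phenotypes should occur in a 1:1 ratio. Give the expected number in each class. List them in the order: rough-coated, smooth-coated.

725, 725

The 1:1 ratio has 2 parts, so with N = 1450 the expected counts are:
  rough-coated: 1450 × 1/2 = 725
  smooth-coated: 1450 × 1/2 = 725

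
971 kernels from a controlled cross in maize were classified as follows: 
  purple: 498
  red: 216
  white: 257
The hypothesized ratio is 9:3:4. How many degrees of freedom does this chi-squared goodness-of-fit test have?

2

A goodness-of-fit test with 3 phenotype classes has df = 3 − 1 = 2.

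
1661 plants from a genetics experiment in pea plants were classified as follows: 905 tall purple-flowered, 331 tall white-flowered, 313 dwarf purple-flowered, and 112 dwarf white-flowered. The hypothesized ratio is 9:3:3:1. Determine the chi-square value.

2.802

Expected counts for N = 1661 under a 9:3:3:1 ratio (total parts = 16):
  tall purple-flowered: 1661 × 9/16 = 934.3125
  tall white-flowered: 1661 × 3/16 = 311.4375
  dwarf purple-flowered: 1661 × 3/16 = 311.4375
  dwarf white-flowered: 1661 × 1/16 = 103.8125
χ² = Σ (O − E)² / E
  tall purple-flowered: (905 − 934.3125)² / 934.3125 = 0.9196
  tall white-flowered: (331 − 311.4375)² / 311.4375 = 1.2288
  dwarf purple-flowered: (313 − 311.4375)² / 311.4375 = 0.0078
  dwarf white-flowered: (112 − 103.8125)² / 103.8125 = 0.6457
χ² = 0.9196 + 1.2288 + 0.0078 + 0.6457 = 2.8019 ≈ 2.802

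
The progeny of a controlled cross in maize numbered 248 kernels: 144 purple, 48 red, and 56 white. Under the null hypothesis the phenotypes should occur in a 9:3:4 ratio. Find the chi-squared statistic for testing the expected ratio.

The 9:3:4 ratio has 16 parts, so with N = 248 the expected counts are:
  purple: 248 × 9/16 = 139.5
  red: 248 × 3/16 = 46.5
  white: 248 × 4/16 = 62
χ² = Σ (O − E)² / E
  purple: (144 − 139.5)² / 139.5 = 0.1452
  red: (48 − 46.5)² / 46.5 = 0.0484
  white: (56 − 62)² / 62 = 0.5806
χ² = 0.1452 + 0.0484 + 0.5806 = 0.7742 ≈ 0.774

0.774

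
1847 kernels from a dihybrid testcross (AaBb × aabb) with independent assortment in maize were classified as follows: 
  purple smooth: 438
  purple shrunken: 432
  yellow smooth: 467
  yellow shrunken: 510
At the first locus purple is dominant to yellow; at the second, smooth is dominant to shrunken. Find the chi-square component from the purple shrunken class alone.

1.917

A dihybrid testcross with independent assortment gives a 1:1:1:1 ratio.
The 1:1:1:1 ratio has 4 parts, so with N = 1847 the expected counts are:
  purple smooth: 1847 × 1/4 = 461.75
  purple shrunken: 1847 × 1/4 = 461.75
  yellow smooth: 1847 × 1/4 = 461.75
  yellow shrunken: 1847 × 1/4 = 461.75
Contribution of purple shrunken: (432 − 461.75)² / 461.75 = 1.9168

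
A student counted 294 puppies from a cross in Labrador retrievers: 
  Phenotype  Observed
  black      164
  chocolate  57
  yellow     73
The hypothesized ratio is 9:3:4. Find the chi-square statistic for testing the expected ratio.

Total ratio parts = 16. Expected numbers out of 294:
  black: 294 × 9/16 = 165.375
  chocolate: 294 × 3/16 = 55.125
  yellow: 294 × 4/16 = 73.5
χ² = Σ (O − E)² / E
  black: (164 − 165.375)² / 165.375 = 0.0114
  chocolate: (57 − 55.125)² / 55.125 = 0.0638
  yellow: (73 − 73.5)² / 73.5 = 0.0034
χ² = 0.0114 + 0.0638 + 0.0034 = 0.0786 ≈ 0.079

0.079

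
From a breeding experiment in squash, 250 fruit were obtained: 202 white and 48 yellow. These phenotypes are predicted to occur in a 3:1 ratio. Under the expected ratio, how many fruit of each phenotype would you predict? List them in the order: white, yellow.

187.5, 62.5

The 3:1 ratio has 4 parts, so with N = 250 the expected counts are:
  white: 250 × 3/4 = 187.5
  yellow: 250 × 1/4 = 62.5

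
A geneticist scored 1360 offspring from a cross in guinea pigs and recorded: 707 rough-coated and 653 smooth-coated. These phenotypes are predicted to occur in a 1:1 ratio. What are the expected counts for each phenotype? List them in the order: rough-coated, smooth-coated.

Total ratio parts = 2. Expected numbers out of 1360:
  rough-coated: 1360 × 1/2 = 680
  smooth-coated: 1360 × 1/2 = 680

680, 680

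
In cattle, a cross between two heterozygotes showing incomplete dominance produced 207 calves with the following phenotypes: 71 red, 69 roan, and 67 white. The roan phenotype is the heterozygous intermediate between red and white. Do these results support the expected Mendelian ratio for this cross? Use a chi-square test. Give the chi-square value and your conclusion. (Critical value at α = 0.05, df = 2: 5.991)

23.155; not consistent

With incomplete dominance, a heterozygote × heterozygote cross gives a 1:2:1 phenotypic ratio.
Total ratio parts = 4. Expected numbers out of 207:
  red: 207 × 1/4 = 51.75
  roan: 207 × 2/4 = 103.5
  white: 207 × 1/4 = 51.75
χ² = Σ (O − E)² / E
  red: (71 − 51.75)² / 51.75 = 7.1606
  roan: (69 − 103.5)² / 103.5 = 11.5000
  white: (67 − 51.75)² / 51.75 = 4.4940
χ² = 7.1606 + 11.5000 + 4.4940 = 23.1546 ≈ 23.155
Degrees of freedom = 3 − 1 = 2; critical value at α = 0.05 is 5.991.
Since 23.155 > 5.991, we reject the null hypothesis — the data do not fit the 1:2:1 ratio.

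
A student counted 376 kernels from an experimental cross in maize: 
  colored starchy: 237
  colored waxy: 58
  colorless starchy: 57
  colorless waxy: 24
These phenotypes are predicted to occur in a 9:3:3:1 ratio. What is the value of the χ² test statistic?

7.887

Under the 9:3:3:1 hypothesis (Σ ratio = 16, N = 376):
  colored starchy: 376 × 9/16 = 211.5
  colored waxy: 376 × 3/16 = 70.5
  colorless starchy: 376 × 3/16 = 70.5
  colorless waxy: 376 × 1/16 = 23.5
χ² = Σ (O − E)² / E
  colored starchy: (237 − 211.5)² / 211.5 = 3.0745
  colored waxy: (58 − 70.5)² / 70.5 = 2.2163
  colorless starchy: (57 − 70.5)² / 70.5 = 2.5851
  colorless waxy: (24 − 23.5)² / 23.5 = 0.0106
χ² = 3.0745 + 2.2163 + 2.5851 + 0.0106 = 7.8865 ≈ 7.887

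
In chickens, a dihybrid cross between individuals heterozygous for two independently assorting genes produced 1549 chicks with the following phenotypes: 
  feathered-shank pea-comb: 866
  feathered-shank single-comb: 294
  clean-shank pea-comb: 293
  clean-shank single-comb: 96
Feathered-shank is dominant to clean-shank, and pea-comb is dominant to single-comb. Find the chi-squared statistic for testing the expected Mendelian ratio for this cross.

0.106

A dihybrid F₂ with independent assortment and complete dominance at both loci gives a 9:3:3:1 phenotypic ratio.
The 9:3:3:1 ratio has 16 parts, so with N = 1549 the expected counts are:
  feathered-shank pea-comb: 1549 × 9/16 = 871.3125
  feathered-shank single-comb: 1549 × 3/16 = 290.4375
  clean-shank pea-comb: 1549 × 3/16 = 290.4375
  clean-shank single-comb: 1549 × 1/16 = 96.8125
χ² = Σ (O − E)² / E
  feathered-shank pea-comb: (866 − 871.3125)² / 871.3125 = 0.0324
  feathered-shank single-comb: (294 − 290.4375)² / 290.4375 = 0.0437
  clean-shank pea-comb: (293 − 290.4375)² / 290.4375 = 0.0226
  clean-shank single-comb: (96 − 96.8125)² / 96.8125 = 0.0068
χ² = 0.0324 + 0.0437 + 0.0226 + 0.0068 = 0.1055 ≈ 0.106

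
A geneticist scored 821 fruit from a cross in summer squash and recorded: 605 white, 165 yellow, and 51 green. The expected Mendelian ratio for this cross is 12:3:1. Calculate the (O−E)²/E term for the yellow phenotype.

0.795

The 12:3:1 ratio has 16 parts, so with N = 821 the expected counts are:
  white: 821 × 12/16 = 615.75
  yellow: 821 × 3/16 = 153.9375
  green: 821 × 1/16 = 51.3125
Contribution of yellow: (165 − 153.9375)² / 153.9375 = 0.7950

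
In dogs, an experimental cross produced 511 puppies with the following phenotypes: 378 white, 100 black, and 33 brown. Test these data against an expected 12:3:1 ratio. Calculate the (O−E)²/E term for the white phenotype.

0.072

Under the 12:3:1 hypothesis (Σ ratio = 16, N = 511):
  white: 511 × 12/16 = 383.25
  black: 511 × 3/16 = 95.8125
  brown: 511 × 1/16 = 31.9375
Contribution of white: (378 − 383.25)² / 383.25 = 0.0719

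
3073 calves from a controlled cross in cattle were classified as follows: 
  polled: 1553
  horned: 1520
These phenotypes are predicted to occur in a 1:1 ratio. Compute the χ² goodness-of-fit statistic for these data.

0.354

The 1:1 ratio has 2 parts, so with N = 3073 the expected counts are:
  polled: 3073 × 1/2 = 1536.5
  horned: 3073 × 1/2 = 1536.5
χ² = Σ (O − E)² / E
  polled: (1553 − 1536.5)² / 1536.5 = 0.1772
  horned: (1520 − 1536.5)² / 1536.5 = 0.1772
χ² = 0.1772 + 0.1772 = 0.3544 ≈ 0.354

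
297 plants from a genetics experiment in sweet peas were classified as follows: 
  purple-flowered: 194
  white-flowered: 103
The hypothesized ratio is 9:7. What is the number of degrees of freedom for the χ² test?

1

A goodness-of-fit test with 2 phenotype classes has df = 2 − 1 = 1.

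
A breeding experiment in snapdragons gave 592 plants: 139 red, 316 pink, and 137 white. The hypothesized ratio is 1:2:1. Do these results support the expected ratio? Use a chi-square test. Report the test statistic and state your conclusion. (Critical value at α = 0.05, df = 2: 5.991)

2.716; consistent

The 1:2:1 ratio has 4 parts, so with N = 592 the expected counts are:
  red: 592 × 1/4 = 148
  pink: 592 × 2/4 = 296
  white: 592 × 1/4 = 148
χ² = Σ (O − E)² / E
  red: (139 − 148)² / 148 = 0.5473
  pink: (316 − 296)² / 296 = 1.3514
  white: (137 − 148)² / 148 = 0.8176
χ² = 0.5473 + 1.3514 + 0.8176 = 2.7163 ≈ 2.716
Degrees of freedom = 3 − 1 = 2; critical value at α = 0.05 is 5.991.
Since 2.716 < 5.991, we fail to reject the null hypothesis — the data are consistent with the 1:2:1 ratio.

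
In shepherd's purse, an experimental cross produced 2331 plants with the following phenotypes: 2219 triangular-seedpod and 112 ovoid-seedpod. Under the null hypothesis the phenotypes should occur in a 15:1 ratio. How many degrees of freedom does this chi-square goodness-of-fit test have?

A goodness-of-fit test with 2 phenotype classes has df = 2 − 1 = 1.

1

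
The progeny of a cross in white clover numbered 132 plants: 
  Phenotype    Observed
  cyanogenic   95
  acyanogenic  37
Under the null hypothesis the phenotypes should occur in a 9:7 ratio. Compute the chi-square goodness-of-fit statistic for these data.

13.254

Under the 9:7 hypothesis (Σ ratio = 16, N = 132):
  cyanogenic: 132 × 9/16 = 74.25
  acyanogenic: 132 × 7/16 = 57.75
χ² = Σ (O − E)² / E
  cyanogenic: (95 − 74.25)² / 74.25 = 5.7988
  acyanogenic: (37 − 57.75)² / 57.75 = 7.4556
χ² = 5.7988 + 7.4556 = 13.2544 ≈ 13.254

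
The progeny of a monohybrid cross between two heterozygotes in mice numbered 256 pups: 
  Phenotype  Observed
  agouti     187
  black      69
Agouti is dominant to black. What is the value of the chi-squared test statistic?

For a monohybrid cross between heterozygotes with complete dominance, the expected phenotypic ratio is 3:1.
Expected counts for N = 256 under a 3:1 ratio (total parts = 4):
  agouti: 256 × 3/4 = 192
  black: 256 × 1/4 = 64
χ² = Σ (O − E)² / E
  agouti: (187 − 192)² / 192 = 0.1302
  black: (69 − 64)² / 64 = 0.3906
χ² = 0.1302 + 0.3906 = 0.5208 ≈ 0.521

0.521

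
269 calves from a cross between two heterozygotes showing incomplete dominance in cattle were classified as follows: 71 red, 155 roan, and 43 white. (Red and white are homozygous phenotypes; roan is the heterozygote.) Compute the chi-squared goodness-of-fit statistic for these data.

12.078

With incomplete dominance, a heterozygote × heterozygote cross gives a 1:2:1 phenotypic ratio.
The 1:2:1 ratio has 4 parts, so with N = 269 the expected counts are:
  red: 269 × 1/4 = 67.25
  roan: 269 × 2/4 = 134.5
  white: 269 × 1/4 = 67.25
χ² = Σ (O − E)² / E
  red: (71 − 67.25)² / 67.25 = 0.2091
  roan: (155 − 134.5)² / 134.5 = 3.1245
  white: (43 − 67.25)² / 67.25 = 8.7444
χ² = 0.2091 + 3.1245 + 8.7444 = 12.078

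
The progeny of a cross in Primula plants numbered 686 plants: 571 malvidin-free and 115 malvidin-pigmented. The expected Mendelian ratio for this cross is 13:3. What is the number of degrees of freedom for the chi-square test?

1

A goodness-of-fit test with 2 phenotype classes has df = 2 − 1 = 1.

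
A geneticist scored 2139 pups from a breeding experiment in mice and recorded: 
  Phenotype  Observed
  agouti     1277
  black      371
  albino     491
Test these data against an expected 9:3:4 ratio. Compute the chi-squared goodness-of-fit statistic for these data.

Under the 9:3:4 hypothesis (Σ ratio = 16, N = 2139):
  agouti: 2139 × 9/16 = 1203.1875
  black: 2139 × 3/16 = 401.0625
  albino: 2139 × 4/16 = 534.75
χ² = Σ (O − E)² / E
  agouti: (1277 − 1203.1875)² / 1203.1875 = 4.5282
  black: (371 − 401.0625)² / 401.0625 = 2.2534
  albino: (491 − 534.75)² / 534.75 = 3.5794
χ² = 4.5282 + 2.2534 + 3.5794 = 10.361

10.361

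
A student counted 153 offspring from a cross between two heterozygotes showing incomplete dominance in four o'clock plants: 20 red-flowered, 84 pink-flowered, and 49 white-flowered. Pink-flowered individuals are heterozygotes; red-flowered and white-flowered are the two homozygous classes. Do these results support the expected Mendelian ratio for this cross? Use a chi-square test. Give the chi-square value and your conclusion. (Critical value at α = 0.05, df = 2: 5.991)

12.464; not consistent

With incomplete dominance, a heterozygote × heterozygote cross gives a 1:2:1 phenotypic ratio.
Under the 1:2:1 hypothesis (Σ ratio = 4, N = 153):
  red-flowered: 153 × 1/4 = 38.25
  pink-flowered: 153 × 2/4 = 76.5
  white-flowered: 153 × 1/4 = 38.25
χ² = Σ (O − E)² / E
  red-flowered: (20 − 38.25)² / 38.25 = 8.7075
  pink-flowered: (84 − 76.5)² / 76.5 = 0.7353
  white-flowered: (49 − 38.25)² / 38.25 = 3.0212
χ² = 8.7075 + 0.7353 + 3.0212 = 12.464
Degrees of freedom = 3 − 1 = 2; critical value at α = 0.05 is 5.991.
Since 12.464 > 5.991, we reject the null hypothesis — the data do not fit the 1:2:1 ratio.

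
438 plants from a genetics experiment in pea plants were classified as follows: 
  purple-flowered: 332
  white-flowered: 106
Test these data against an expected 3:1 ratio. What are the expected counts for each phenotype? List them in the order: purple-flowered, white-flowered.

328.5, 109.5

Total ratio parts = 4. Expected numbers out of 438:
  purple-flowered: 438 × 3/4 = 328.5
  white-flowered: 438 × 1/4 = 109.5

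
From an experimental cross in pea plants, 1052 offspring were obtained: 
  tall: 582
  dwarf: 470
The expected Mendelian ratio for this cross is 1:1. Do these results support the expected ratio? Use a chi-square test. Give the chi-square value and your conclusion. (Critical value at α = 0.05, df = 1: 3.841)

Under the 1:1 hypothesis (Σ ratio = 2, N = 1052):
  tall: 1052 × 1/2 = 526
  dwarf: 1052 × 1/2 = 526
χ² = Σ (O − E)² / E
  tall: (582 − 526)² / 526 = 5.9620
  dwarf: (470 − 526)² / 526 = 5.9620
χ² = 5.9620 + 5.9620 = 11.924
Degrees of freedom = 2 − 1 = 1; critical value at α = 0.05 is 3.841.
Since 11.924 > 3.841, we reject the null hypothesis — the data do not fit the 1:1 ratio.

11.924; not consistent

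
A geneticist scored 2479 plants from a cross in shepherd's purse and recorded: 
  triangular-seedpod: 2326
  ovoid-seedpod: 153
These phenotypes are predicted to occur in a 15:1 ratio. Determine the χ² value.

0.026

The 15:1 ratio has 16 parts, so with N = 2479 the expected counts are:
  triangular-seedpod: 2479 × 15/16 = 2324.0625
  ovoid-seedpod: 2479 × 1/16 = 154.9375
χ² = Σ (O − E)² / E
  triangular-seedpod: (2326 − 2324.0625)² / 2324.0625 = 0.0016
  ovoid-seedpod: (153 − 154.9375)² / 154.9375 = 0.0242
χ² = 0.0016 + 0.0242 = 0.0258 ≈ 0.026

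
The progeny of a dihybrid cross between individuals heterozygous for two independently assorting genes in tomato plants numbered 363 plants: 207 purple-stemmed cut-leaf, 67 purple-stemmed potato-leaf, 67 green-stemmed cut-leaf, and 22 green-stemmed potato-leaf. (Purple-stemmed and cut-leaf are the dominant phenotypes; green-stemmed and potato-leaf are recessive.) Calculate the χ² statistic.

0.093

A dihybrid F₂ with independent assortment and complete dominance at both loci gives a 9:3:3:1 phenotypic ratio.
Expected counts for N = 363 under a 9:3:3:1 ratio (total parts = 16):
  purple-stemmed cut-leaf: 363 × 9/16 = 204.1875
  purple-stemmed potato-leaf: 363 × 3/16 = 68.0625
  green-stemmed cut-leaf: 363 × 3/16 = 68.0625
  green-stemmed potato-leaf: 363 × 1/16 = 22.6875
χ² = Σ (O − E)² / E
  purple-stemmed cut-leaf: (207 − 204.1875)² / 204.1875 = 0.0387
  purple-stemmed potato-leaf: (67 − 68.0625)² / 68.0625 = 0.0166
  green-stemmed cut-leaf: (67 − 68.0625)² / 68.0625 = 0.0166
  green-stemmed potato-leaf: (22 − 22.6875)² / 22.6875 = 0.0208
χ² = 0.0387 + 0.0166 + 0.0166 + 0.0208 = 0.0927 ≈ 0.093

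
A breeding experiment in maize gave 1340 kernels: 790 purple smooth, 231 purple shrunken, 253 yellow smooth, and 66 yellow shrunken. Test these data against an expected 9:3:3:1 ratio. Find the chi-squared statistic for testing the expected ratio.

Total ratio parts = 16. Expected numbers out of 1340:
  purple smooth: 1340 × 9/16 = 753.75
  purple shrunken: 1340 × 3/16 = 251.25
  yellow smooth: 1340 × 3/16 = 251.25
  yellow shrunken: 1340 × 1/16 = 83.75
χ² = Σ (O − E)² / E
  purple smooth: (790 − 753.75)² / 753.75 = 1.7434
  purple shrunken: (231 − 251.25)² / 251.25 = 1.6321
  yellow smooth: (253 − 251.25)² / 251.25 = 0.0122
  yellow shrunken: (66 − 83.75)² / 83.75 = 3.7619
χ² = 1.7434 + 1.6321 + 0.0122 + 3.7619 = 7.1496 ≈ 7.150

7.150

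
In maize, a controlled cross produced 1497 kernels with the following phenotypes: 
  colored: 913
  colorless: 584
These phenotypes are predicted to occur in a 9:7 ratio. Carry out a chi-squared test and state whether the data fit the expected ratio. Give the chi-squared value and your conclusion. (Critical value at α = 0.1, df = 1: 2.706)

Under the 9:7 hypothesis (Σ ratio = 16, N = 1497):
  colored: 1497 × 9/16 = 842.0625
  colorless: 1497 × 7/16 = 654.9375
χ² = Σ (O − E)² / E
  colored: (913 − 842.0625)² / 842.0625 = 5.9760
  colorless: (584 − 654.9375)² / 654.9375 = 7.6834
χ² = 5.9760 + 7.6834 = 13.6594 ≈ 13.659
Degrees of freedom = 2 − 1 = 1; critical value at α = 0.1 is 2.706.
Since 13.659 > 2.706, we reject the null hypothesis — the data do not fit the 9:7 ratio.

13.659; not consistent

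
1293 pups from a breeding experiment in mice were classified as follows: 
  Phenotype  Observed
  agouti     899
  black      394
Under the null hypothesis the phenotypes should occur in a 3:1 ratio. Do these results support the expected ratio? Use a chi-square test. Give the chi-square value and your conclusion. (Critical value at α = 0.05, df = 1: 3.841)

The 3:1 ratio has 4 parts, so with N = 1293 the expected counts are:
  agouti: 1293 × 3/4 = 969.75
  black: 1293 × 1/4 = 323.25
χ² = Σ (O − E)² / E
  agouti: (899 − 969.75)² / 969.75 = 5.1617
  black: (394 − 323.25)² / 323.25 = 15.4851
χ² = 5.1617 + 15.4851 = 20.6468 ≈ 20.647
Degrees of freedom = 2 − 1 = 1; critical value at α = 0.05 is 3.841.
Since 20.647 > 3.841, we reject the null hypothesis — the data do not fit the 3:1 ratio.

20.647; not consistent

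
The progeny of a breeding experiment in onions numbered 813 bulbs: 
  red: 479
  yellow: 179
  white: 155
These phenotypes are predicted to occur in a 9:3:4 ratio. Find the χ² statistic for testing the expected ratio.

17.111

Total ratio parts = 16. Expected numbers out of 813:
  red: 813 × 9/16 = 457.3125
  yellow: 813 × 3/16 = 152.4375
  white: 813 × 4/16 = 203.25
χ² = Σ (O − E)² / E
  red: (479 − 457.3125)² / 457.3125 = 1.0285
  yellow: (179 − 152.4375)² / 152.4375 = 4.6286
  white: (155 − 203.25)² / 203.25 = 11.4542
χ² = 1.0285 + 4.6286 + 11.4542 = 17.1113 ≈ 17.111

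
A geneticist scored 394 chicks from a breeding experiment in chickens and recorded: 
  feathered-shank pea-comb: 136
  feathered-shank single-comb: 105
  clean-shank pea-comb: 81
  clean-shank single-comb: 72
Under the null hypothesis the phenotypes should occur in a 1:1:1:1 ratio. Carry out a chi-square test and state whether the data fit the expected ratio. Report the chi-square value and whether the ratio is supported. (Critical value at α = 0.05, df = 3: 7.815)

Under the 1:1:1:1 hypothesis (Σ ratio = 4, N = 394):
  feathered-shank pea-comb: 394 × 1/4 = 98.5
  feathered-shank single-comb: 394 × 1/4 = 98.5
  clean-shank pea-comb: 394 × 1/4 = 98.5
  clean-shank single-comb: 394 × 1/4 = 98.5
χ² = Σ (O − E)² / E
  feathered-shank pea-comb: (136 − 98.5)² / 98.5 = 14.2766
  feathered-shank single-comb: (105 − 98.5)² / 98.5 = 0.4289
  clean-shank pea-comb: (81 − 98.5)² / 98.5 = 3.1091
  clean-shank single-comb: (72 − 98.5)² / 98.5 = 7.1294
χ² = 14.2766 + 0.4289 + 3.1091 + 7.1294 = 24.944
Degrees of freedom = 4 − 1 = 3; critical value at α = 0.05 is 7.815.
Since 24.944 > 7.815, we reject the null hypothesis — the data do not fit the 1:1:1:1 ratio.

24.944; not consistent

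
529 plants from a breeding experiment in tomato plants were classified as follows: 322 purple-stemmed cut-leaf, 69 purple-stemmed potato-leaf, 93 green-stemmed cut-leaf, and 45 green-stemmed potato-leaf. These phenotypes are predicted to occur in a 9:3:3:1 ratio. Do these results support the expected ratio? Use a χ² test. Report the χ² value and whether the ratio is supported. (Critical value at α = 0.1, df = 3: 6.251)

The 9:3:3:1 ratio has 16 parts, so with N = 529 the expected counts are:
  purple-stemmed cut-leaf: 529 × 9/16 = 297.5625
  purple-stemmed potato-leaf: 529 × 3/16 = 99.1875
  green-stemmed cut-leaf: 529 × 3/16 = 99.1875
  green-stemmed potato-leaf: 529 × 1/16 = 33.0625
χ² = Σ (O − E)² / E
  purple-stemmed cut-leaf: (322 − 297.5625)² / 297.5625 = 2.0069
  purple-stemmed potato-leaf: (69 − 99.1875)² / 99.1875 = 9.1875
  green-stemmed cut-leaf: (93 − 99.1875)² / 99.1875 = 0.3860
  green-stemmed potato-leaf: (45 − 33.0625)² / 33.0625 = 4.3101
χ² = 2.0069 + 9.1875 + 0.3860 + 4.3101 = 15.8905 ≈ 15.891
Degrees of freedom = 4 − 1 = 3; critical value at α = 0.1 is 6.251.
Since 15.891 > 6.251, we reject the null hypothesis — the data do not fit the 9:3:3:1 ratio.

15.891; not consistent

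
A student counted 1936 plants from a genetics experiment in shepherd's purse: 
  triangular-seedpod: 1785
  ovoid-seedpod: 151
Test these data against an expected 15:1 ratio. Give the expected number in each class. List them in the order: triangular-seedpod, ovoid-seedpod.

Expected counts for N = 1936 under a 15:1 ratio (total parts = 16):
  triangular-seedpod: 1936 × 15/16 = 1815
  ovoid-seedpod: 1936 × 1/16 = 121

1815, 121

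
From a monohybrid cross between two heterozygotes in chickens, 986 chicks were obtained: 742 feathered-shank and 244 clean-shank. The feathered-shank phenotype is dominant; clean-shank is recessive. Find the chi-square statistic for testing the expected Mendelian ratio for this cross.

For a monohybrid cross between heterozygotes with complete dominance, the expected phenotypic ratio is 3:1.
Total ratio parts = 4. Expected numbers out of 986:
  feathered-shank: 986 × 3/4 = 739.5
  clean-shank: 986 × 1/4 = 246.5
χ² = Σ (O − E)² / E
  feathered-shank: (742 − 739.5)² / 739.5 = 0.0085
  clean-shank: (244 − 246.5)² / 246.5 = 0.0254
χ² = 0.0085 + 0.0254 = 0.0339 ≈ 0.034

0.034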